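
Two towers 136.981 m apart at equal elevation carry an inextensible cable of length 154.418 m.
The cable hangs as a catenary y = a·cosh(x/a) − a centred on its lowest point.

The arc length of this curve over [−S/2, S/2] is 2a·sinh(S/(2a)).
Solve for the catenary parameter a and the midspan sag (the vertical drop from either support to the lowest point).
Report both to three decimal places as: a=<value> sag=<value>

seed: a₀ = √(S³/(24(L−S))) = √(136.981³/(24·17.437)) = 78.369846
iter 1: u=0.873939  f(a)=+6.781e-01  f'(a)=-4.799e-01  a ← 78.369846 − (+6.781e-01/-4.799e-01) = 79.782856
iter 2: u=0.858461  f(a)=+1.877e-02  f'(a)=-4.537e-01  a ← 79.782856 − (+1.877e-02/-4.537e-01) = 79.824239
iter 3: u=0.858016  f(a)=+1.530e-05  f'(a)=-4.529e-01  a ← 79.824239 − (+1.530e-05/-4.529e-01) = 79.824273
iter 4: u=0.858016  f(a)=+1.017e-11  f'(a)=-4.529e-01  a ← 79.824273 − (+1.017e-11/-4.529e-01) = 79.824273
converged: |Δa| < 1e-12 after 4 iterations
sag = a·(cosh(S/(2a)) − 1) = 79.824273·(cosh(0.858016) − 1) = 31.230417
T_max/T_min = cosh(S/(2a)) = 1.391240

a=79.824 sag=31.230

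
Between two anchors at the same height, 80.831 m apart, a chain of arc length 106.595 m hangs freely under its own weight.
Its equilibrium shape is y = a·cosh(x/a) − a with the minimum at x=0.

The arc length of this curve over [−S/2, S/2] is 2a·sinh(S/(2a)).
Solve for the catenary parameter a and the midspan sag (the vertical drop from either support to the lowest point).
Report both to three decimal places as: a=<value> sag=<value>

a=30.531 sag=30.892

seed: a₀ = √(S³/(24(L−S))) = √(80.831³/(24·25.764)) = 29.225010
iter 1: u=1.382908  f(a)=+2.579e+00  f'(a)=-2.124e+00  a ← 29.225010 − (+2.579e+00/-2.124e+00) = 30.439022
iter 2: u=1.327753  f(a)=+1.694e-01  f'(a)=-1.853e+00  a ← 30.439022 − (+1.694e-01/-1.853e+00) = 30.530413
iter 3: u=1.323778  f(a)=+8.445e-04  f'(a)=-1.835e+00  a ← 30.530413 − (+8.445e-04/-1.835e+00) = 30.530874
iter 4: u=1.323758  f(a)=+2.122e-08  f'(a)=-1.835e+00  a ← 30.530874 − (+2.122e-08/-1.835e+00) = 30.530874
iter 5: u=1.323758  f(a)=-2.842e-14  f'(a)=-1.835e+00  a ← 30.530874 − (-2.842e-14/-1.835e+00) = 30.530874
converged: |Δa| < 1e-12 after 5 iterations
sag = a·(cosh(S/(2a)) − 1) = 30.530874·(cosh(1.323758) − 1) = 30.891905
T_max/T_min = cosh(S/(2a)) = 2.011825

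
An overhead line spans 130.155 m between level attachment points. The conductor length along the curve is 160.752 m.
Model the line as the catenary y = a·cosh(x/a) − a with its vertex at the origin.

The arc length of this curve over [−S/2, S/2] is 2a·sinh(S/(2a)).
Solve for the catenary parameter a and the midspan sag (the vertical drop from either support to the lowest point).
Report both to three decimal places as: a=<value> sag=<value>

seed: a₀ = √(S³/(24(L−S))) = √(130.155³/(24·30.597)) = 54.795670
iter 1: u=1.187639  f(a)=+2.232e+00  f'(a)=-1.282e+00  a ← 54.795670 − (+2.232e+00/-1.282e+00) = 56.535911
iter 2: u=1.151083  f(a)=+1.107e-01  f'(a)=-1.158e+00  a ← 56.535911 − (+1.107e-01/-1.158e+00) = 56.631527
iter 3: u=1.149139  f(a)=+3.041e-04  f'(a)=-1.152e+00  a ← 56.631527 − (+3.041e-04/-1.152e+00) = 56.631791
iter 4: u=1.149134  f(a)=+2.307e-09  f'(a)=-1.152e+00  a ← 56.631791 − (+2.307e-09/-1.152e+00) = 56.631791
iter 5: u=1.149134  f(a)=+2.842e-14  f'(a)=-1.152e+00  a ← 56.631791 − (+2.842e-14/-1.152e+00) = 56.631791
converged: |Δa| < 1e-12 after 5 iterations
sag = a·(cosh(S/(2a)) − 1) = 56.631791·(cosh(1.149134) − 1) = 41.691457
T_max/T_min = cosh(S/(2a)) = 1.736185

a=56.632 sag=41.691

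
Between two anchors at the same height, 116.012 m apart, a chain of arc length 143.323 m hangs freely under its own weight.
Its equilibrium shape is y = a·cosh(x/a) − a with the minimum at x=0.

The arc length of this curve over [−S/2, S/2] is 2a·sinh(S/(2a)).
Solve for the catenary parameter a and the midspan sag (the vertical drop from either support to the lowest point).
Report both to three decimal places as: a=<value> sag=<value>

a=50.444 sag=37.191

seed: a₀ = √(S³/(24(L−S))) = √(116.012³/(24·27.311)) = 48.806757
iter 1: u=1.188483  f(a)=+1.995e+00  f'(a)=-1.285e+00  a ← 48.806757 − (+1.995e+00/-1.285e+00) = 50.358775
iter 2: u=1.151855  f(a)=+9.911e-02  f'(a)=-1.161e+00  a ← 50.358775 − (+9.911e-02/-1.161e+00) = 50.444174
iter 3: u=1.149905  f(a)=+2.729e-04  f'(a)=-1.154e+00  a ← 50.444174 − (+2.729e-04/-1.154e+00) = 50.444411
iter 4: u=1.149899  f(a)=+2.082e-09  f'(a)=-1.154e+00  a ← 50.444411 − (+2.082e-09/-1.154e+00) = 50.444411
iter 5: u=1.149899  f(a)=+0.000e+00  f'(a)=-1.154e+00  a ← 50.444411 − (+0.000e+00/-1.154e+00) = 50.444411
converged: |Δa| < 1e-12 after 5 iterations
sag = a·(cosh(S/(2a)) − 1) = 50.444411·(cosh(1.149899) − 1) = 37.191251
T_max/T_min = cosh(S/(2a)) = 1.737272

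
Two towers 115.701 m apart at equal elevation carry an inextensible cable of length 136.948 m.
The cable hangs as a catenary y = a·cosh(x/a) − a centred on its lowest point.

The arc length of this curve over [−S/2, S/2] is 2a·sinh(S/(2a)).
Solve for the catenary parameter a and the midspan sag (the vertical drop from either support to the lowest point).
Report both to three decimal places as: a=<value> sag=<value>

a=56.571 sag=32.249

seed: a₀ = √(S³/(24(L−S))) = √(115.701³/(24·21.247)) = 55.112643
iter 1: u=1.049677  f(a)=+1.202e+00  f'(a)=-8.594e-01  a ← 55.112643 − (+1.202e+00/-8.594e-01) = 56.510938
iter 2: u=1.023704  f(a)=+4.725e-02  f'(a)=-7.930e-01  a ← 56.510938 − (+4.725e-02/-7.930e-01) = 56.570525
iter 3: u=1.022626  f(a)=+7.969e-05  f'(a)=-7.903e-01  a ← 56.570525 − (+7.969e-05/-7.903e-01) = 56.570626
iter 4: u=1.022624  f(a)=+2.275e-10  f'(a)=-7.903e-01  a ← 56.570626 − (+2.275e-10/-7.903e-01) = 56.570626
iter 5: u=1.022624  f(a)=-2.842e-14  f'(a)=-7.903e-01  a ← 56.570626 − (-2.842e-14/-7.903e-01) = 56.570626
converged: |Δa| < 1e-12 after 5 iterations
sag = a·(cosh(S/(2a)) − 1) = 56.570626·(cosh(1.022624) − 1) = 32.248991
T_max/T_min = cosh(S/(2a)) = 1.570066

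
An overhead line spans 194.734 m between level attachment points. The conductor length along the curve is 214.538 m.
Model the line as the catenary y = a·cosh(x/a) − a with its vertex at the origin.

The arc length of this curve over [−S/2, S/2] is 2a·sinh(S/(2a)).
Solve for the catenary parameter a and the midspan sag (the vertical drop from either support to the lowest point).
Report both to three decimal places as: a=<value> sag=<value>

seed: a₀ = √(S³/(24(L−S))) = √(194.734³/(24·19.804)) = 124.646646
iter 1: u=0.781144  f(a)=+6.131e-01  f'(a)=-3.376e-01  a ← 124.646646 − (+6.131e-01/-3.376e-01) = 126.462693
iter 2: u=0.769927  f(a)=+1.366e-02  f'(a)=-3.227e-01  a ← 126.462693 − (+1.366e-02/-3.227e-01) = 126.505009
iter 3: u=0.769669  f(a)=+7.117e-06  f'(a)=-3.224e-01  a ← 126.505009 − (+7.117e-06/-3.224e-01) = 126.505032
iter 4: u=0.769669  f(a)=+1.933e-12  f'(a)=-3.224e-01  a ← 126.505032 − (+1.933e-12/-3.224e-01) = 126.505032
converged: |Δa| < 1e-12 after 4 iterations
sag = a·(cosh(S/(2a)) − 1) = 126.505032·(cosh(0.769669) − 1) = 39.356843
T_max/T_min = cosh(S/(2a)) = 1.311109

a=126.505 sag=39.357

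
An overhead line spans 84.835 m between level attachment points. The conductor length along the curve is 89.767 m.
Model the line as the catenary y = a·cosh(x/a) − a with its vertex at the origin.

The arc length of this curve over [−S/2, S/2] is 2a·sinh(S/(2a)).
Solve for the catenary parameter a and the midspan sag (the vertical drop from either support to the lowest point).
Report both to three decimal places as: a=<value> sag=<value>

a=72.438 sag=12.778

seed: a₀ = √(S³/(24(L−S))) = √(84.835³/(24·4.932)) = 71.820007
iter 1: u=0.590608  f(a)=+8.674e-02  f'(a)=-1.422e-01  a ← 71.820007 − (+8.674e-02/-1.422e-01) = 72.429993
iter 2: u=0.585634  f(a)=+1.117e-03  f'(a)=-1.386e-01  a ← 72.429993 − (+1.117e-03/-1.386e-01) = 72.438058
iter 3: u=0.585569  f(a)=+1.908e-07  f'(a)=-1.385e-01  a ← 72.438058 − (+1.908e-07/-1.385e-01) = 72.438059
iter 4: u=0.585569  f(a)=+0.000e+00  f'(a)=-1.385e-01  a ← 72.438059 − (+0.000e+00/-1.385e-01) = 72.438059
converged: |Δa| < 1e-12 after 4 iterations
sag = a·(cosh(S/(2a)) − 1) = 72.438059·(cosh(0.585569) − 1) = 12.778142
T_max/T_min = cosh(S/(2a)) = 1.176401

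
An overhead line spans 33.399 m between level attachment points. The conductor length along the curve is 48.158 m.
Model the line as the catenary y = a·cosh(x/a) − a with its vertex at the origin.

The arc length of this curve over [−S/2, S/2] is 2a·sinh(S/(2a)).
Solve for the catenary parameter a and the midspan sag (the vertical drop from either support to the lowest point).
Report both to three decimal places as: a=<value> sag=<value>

seed: a₀ = √(S³/(24(L−S))) = √(33.399³/(24·14.759)) = 10.255719
iter 1: u=1.628311  f(a)=+2.085e+00  f'(a)=-3.717e+00  a ← 10.255719 − (+2.085e+00/-3.717e+00) = 10.816558
iter 2: u=1.543883  f(a)=+1.832e-01  f'(a)=-3.090e+00  a ← 10.816558 − (+1.832e-01/-3.090e+00) = 10.875853
iter 3: u=1.535466  f(a)=+1.717e-03  f'(a)=-3.032e+00  a ← 10.875853 − (+1.717e-03/-3.032e+00) = 10.876419
iter 4: u=1.535386  f(a)=+1.538e-07  f'(a)=-3.032e+00  a ← 10.876419 − (+1.538e-07/-3.032e+00) = 10.876419
iter 5: u=1.535386  f(a)=-7.105e-15  f'(a)=-3.032e+00  a ← 10.876419 − (-7.105e-15/-3.032e+00) = 10.876419
converged: |Δa| < 1e-12 after 5 iterations
sag = a·(cosh(S/(2a)) − 1) = 10.876419·(cosh(1.535386) − 1) = 15.545063
T_max/T_min = cosh(S/(2a)) = 2.429245

a=10.876 sag=15.545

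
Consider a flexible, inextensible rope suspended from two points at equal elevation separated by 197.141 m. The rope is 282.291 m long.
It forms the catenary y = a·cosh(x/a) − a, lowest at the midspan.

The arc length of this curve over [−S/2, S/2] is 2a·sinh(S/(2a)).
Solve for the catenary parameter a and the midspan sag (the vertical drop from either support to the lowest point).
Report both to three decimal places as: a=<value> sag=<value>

a=64.859 sag=90.475

seed: a₀ = √(S³/(24(L−S))) = √(197.141³/(24·85.150)) = 61.230455
iter 1: u=1.609828  f(a)=+1.174e+01  f'(a)=-3.572e+00  a ← 61.230455 − (+1.174e+01/-3.572e+00) = 64.516878
iter 2: u=1.527825  f(a)=+1.011e+00  f'(a)=-2.981e+00  a ← 64.516878 − (+1.011e+00/-2.981e+00) = 64.856175
iter 3: u=1.519832  f(a)=+9.071e-03  f'(a)=-2.928e+00  a ← 64.856175 − (+9.071e-03/-2.928e+00) = 64.859273
iter 4: u=1.519760  f(a)=+7.440e-07  f'(a)=-2.927e+00  a ← 64.859273 − (+7.440e-07/-2.927e+00) = 64.859274
iter 5: u=1.519760  f(a)=+0.000e+00  f'(a)=-2.927e+00  a ← 64.859274 − (+0.000e+00/-2.927e+00) = 64.859274
converged: |Δa| < 1e-12 after 5 iterations
sag = a·(cosh(S/(2a)) − 1) = 64.859274·(cosh(1.519760) − 1) = 90.475132
T_max/T_min = cosh(S/(2a)) = 2.394945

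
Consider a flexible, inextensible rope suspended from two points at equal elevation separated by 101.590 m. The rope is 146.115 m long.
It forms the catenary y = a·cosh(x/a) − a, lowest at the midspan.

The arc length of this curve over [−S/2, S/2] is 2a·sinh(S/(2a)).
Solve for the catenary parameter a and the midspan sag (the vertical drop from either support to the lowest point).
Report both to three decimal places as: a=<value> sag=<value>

a=33.205 sag=47.044

seed: a₀ = √(S³/(24(L−S))) = √(101.590³/(24·44.525)) = 31.323397
iter 1: u=1.621631  f(a)=+6.235e+00  f'(a)=-3.664e+00  a ← 31.323397 − (+6.235e+00/-3.664e+00) = 33.024861
iter 2: u=1.538084  f(a)=+5.440e-01  f'(a)=-3.050e+00  a ← 33.024861 − (+5.440e-01/-3.050e+00) = 33.203217
iter 3: u=1.529822  f(a)=+5.017e-03  f'(a)=-2.994e+00  a ← 33.203217 − (+5.017e-03/-2.994e+00) = 33.204893
iter 4: u=1.529744  f(a)=+4.355e-07  f'(a)=-2.994e+00  a ← 33.204893 − (+4.355e-07/-2.994e+00) = 33.204893
iter 5: u=1.529744  f(a)=+0.000e+00  f'(a)=-2.994e+00  a ← 33.204893 − (+0.000e+00/-2.994e+00) = 33.204893
converged: |Δa| < 1e-12 after 5 iterations
sag = a·(cosh(S/(2a)) − 1) = 33.204893·(cosh(1.529744) − 1) = 47.044489
T_max/T_min = cosh(S/(2a)) = 2.416794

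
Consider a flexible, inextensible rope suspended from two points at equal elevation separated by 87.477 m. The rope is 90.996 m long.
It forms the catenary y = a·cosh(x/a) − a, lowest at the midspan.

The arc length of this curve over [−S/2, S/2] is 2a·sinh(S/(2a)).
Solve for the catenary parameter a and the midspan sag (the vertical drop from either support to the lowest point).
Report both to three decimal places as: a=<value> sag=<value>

a=89.560 sag=10.894

seed: a₀ = √(S³/(24(L−S))) = √(87.477³/(24·3.519)) = 89.027785
iter 1: u=0.491290  f(a)=+4.271e-02  f'(a)=-8.098e-02  a ← 89.027785 − (+4.271e-02/-8.098e-02) = 89.555249
iter 2: u=0.488397  f(a)=+3.826e-04  f'(a)=-7.953e-02  a ← 89.555249 − (+3.826e-04/-7.953e-02) = 89.560059
iter 3: u=0.488371  f(a)=+3.131e-08  f'(a)=-7.952e-02  a ← 89.560059 − (+3.131e-08/-7.952e-02) = 89.560059
iter 4: u=0.488371  f(a)=-1.421e-14  f'(a)=-7.952e-02  a ← 89.560059 − (-1.421e-14/-7.952e-02) = 89.560059
converged: |Δa| < 1e-12 after 4 iterations
sag = a·(cosh(S/(2a)) − 1) = 89.560059·(cosh(0.488371) − 1) = 10.894270
T_max/T_min = cosh(S/(2a)) = 1.121642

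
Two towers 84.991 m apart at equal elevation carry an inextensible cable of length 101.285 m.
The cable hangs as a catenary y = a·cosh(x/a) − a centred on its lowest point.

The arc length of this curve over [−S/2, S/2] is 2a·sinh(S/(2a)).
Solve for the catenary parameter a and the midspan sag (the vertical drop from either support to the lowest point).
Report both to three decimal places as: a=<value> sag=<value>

seed: a₀ = √(S³/(24(L−S))) = √(84.991³/(24·16.294)) = 39.622323
iter 1: u=1.072514  f(a)=+9.632e-01  f'(a)=-9.210e-01  a ← 39.622323 − (+9.632e-01/-9.210e-01) = 40.668114
iter 2: u=1.044934  f(a)=+3.945e-02  f'(a)=-8.470e-01  a ← 40.668114 − (+3.945e-02/-8.470e-01) = 40.714694
iter 3: u=1.043739  f(a)=+7.245e-05  f'(a)=-8.439e-01  a ← 40.714694 − (+7.245e-05/-8.439e-01) = 40.714779
iter 4: u=1.043736  f(a)=+2.453e-10  f'(a)=-8.439e-01  a ← 40.714779 − (+2.453e-10/-8.439e-01) = 40.714779
iter 5: u=1.043736  f(a)=+0.000e+00  f'(a)=-8.439e-01  a ← 40.714779 − (+0.000e+00/-8.439e-01) = 40.714779
converged: |Δa| < 1e-12 after 5 iterations
sag = a·(cosh(S/(2a)) − 1) = 40.714779·(cosh(1.043736) − 1) = 24.264879
T_max/T_min = cosh(S/(2a)) = 1.595972

a=40.715 sag=24.265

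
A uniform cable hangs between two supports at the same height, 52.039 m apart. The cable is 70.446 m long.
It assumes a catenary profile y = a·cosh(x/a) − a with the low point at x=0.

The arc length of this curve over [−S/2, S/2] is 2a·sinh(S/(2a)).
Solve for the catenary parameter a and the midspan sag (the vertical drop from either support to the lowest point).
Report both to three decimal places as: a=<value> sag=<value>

seed: a₀ = √(S³/(24(L−S))) = √(52.039³/(24·18.407)) = 17.860610
iter 1: u=1.456809  f(a)=+2.055e+00  f'(a)=-2.533e+00  a ← 17.860610 − (+2.055e+00/-2.533e+00) = 18.671830
iter 2: u=1.393516  f(a)=+1.483e-01  f'(a)=-2.180e+00  a ← 18.671830 − (+1.483e-01/-2.180e+00) = 18.739869
iter 3: u=1.388457  f(a)=+9.051e-04  f'(a)=-2.153e+00  a ← 18.739869 − (+9.051e-04/-2.153e+00) = 18.740290
iter 4: u=1.388426  f(a)=+3.417e-08  f'(a)=-2.153e+00  a ← 18.740290 − (+3.417e-08/-2.153e+00) = 18.740290
iter 5: u=1.388426  f(a)=+0.000e+00  f'(a)=-2.153e+00  a ← 18.740290 − (+0.000e+00/-2.153e+00) = 18.740290
converged: |Δa| < 1e-12 after 5 iterations
sag = a·(cosh(S/(2a)) − 1) = 18.740290·(cosh(1.388426) − 1) = 21.157808
T_max/T_min = cosh(S/(2a)) = 2.129001

a=18.740 sag=21.158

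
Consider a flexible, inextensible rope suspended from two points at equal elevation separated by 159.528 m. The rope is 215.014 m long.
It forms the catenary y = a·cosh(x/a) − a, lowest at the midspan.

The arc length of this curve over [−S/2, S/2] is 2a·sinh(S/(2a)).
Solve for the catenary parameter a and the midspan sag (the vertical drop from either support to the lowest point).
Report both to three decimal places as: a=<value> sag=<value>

seed: a₀ = √(S³/(24(L−S))) = √(159.528³/(24·55.486)) = 55.215124
iter 1: u=1.444604  f(a)=+6.086e+00  f'(a)=-2.462e+00  a ← 55.215124 − (+6.086e+00/-2.462e+00) = 57.687287
iter 2: u=1.382696  f(a)=+4.326e-01  f'(a)=-2.123e+00  a ← 57.687287 − (+4.326e-01/-2.123e+00) = 57.891041
iter 3: u=1.377830  f(a)=+2.556e-03  f'(a)=-2.098e+00  a ← 57.891041 − (+2.556e-03/-2.098e+00) = 57.892259
iter 4: u=1.377801  f(a)=+9.035e-08  f'(a)=-2.098e+00  a ← 57.892259 − (+9.035e-08/-2.098e+00) = 57.892259
iter 5: u=1.377801  f(a)=-5.684e-14  f'(a)=-2.098e+00  a ← 57.892259 − (-5.684e-14/-2.098e+00) = 57.892259
converged: |Δa| < 1e-12 after 5 iterations
sag = a·(cosh(S/(2a)) − 1) = 57.892259·(cosh(1.377801) − 1) = 64.211257
T_max/T_min = cosh(S/(2a)) = 2.109151

a=57.892 sag=64.211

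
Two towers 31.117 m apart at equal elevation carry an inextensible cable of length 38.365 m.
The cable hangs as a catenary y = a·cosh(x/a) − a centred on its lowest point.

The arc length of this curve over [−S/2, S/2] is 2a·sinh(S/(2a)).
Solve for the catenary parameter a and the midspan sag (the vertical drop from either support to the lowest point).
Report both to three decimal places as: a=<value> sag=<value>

seed: a₀ = √(S³/(24(L−S))) = √(31.117³/(24·7.248)) = 13.160787
iter 1: u=1.182186  f(a)=+5.237e-01  f'(a)=-1.263e+00  a ← 13.160787 − (+5.237e-01/-1.263e+00) = 13.575314
iter 2: u=1.146088  f(a)=+2.576e-02  f'(a)=-1.142e+00  a ← 13.575314 − (+2.576e-02/-1.142e+00) = 13.597875
iter 3: u=1.144186  f(a)=+6.947e-05  f'(a)=-1.136e+00  a ← 13.597875 − (+6.947e-05/-1.136e+00) = 13.597936
iter 4: u=1.144181  f(a)=+5.082e-10  f'(a)=-1.136e+00  a ← 13.597936 − (+5.082e-10/-1.136e+00) = 13.597936
iter 5: u=1.144181  f(a)=+0.000e+00  f'(a)=-1.136e+00  a ← 13.597936 − (+0.000e+00/-1.136e+00) = 13.597936
converged: |Δa| < 1e-12 after 5 iterations
sag = a·(cosh(S/(2a)) − 1) = 13.597936·(cosh(1.144181) − 1) = 9.915298
T_max/T_min = cosh(S/(2a)) = 1.729177

a=13.598 sag=9.915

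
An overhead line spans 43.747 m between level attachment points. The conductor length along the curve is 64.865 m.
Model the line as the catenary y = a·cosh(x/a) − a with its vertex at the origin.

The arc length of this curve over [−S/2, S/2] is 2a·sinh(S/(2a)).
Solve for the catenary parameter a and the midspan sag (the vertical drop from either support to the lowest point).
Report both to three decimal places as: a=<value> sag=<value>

seed: a₀ = √(S³/(24(L−S))) = √(43.747³/(24·21.118)) = 12.852583
iter 1: u=1.701876  f(a)=+3.278e+00  f'(a)=-4.342e+00  a ← 12.852583 − (+3.278e+00/-4.342e+00) = 13.607528
iter 2: u=1.607456  f(a)=+3.110e-01  f'(a)=-3.554e+00  a ← 13.607528 − (+3.110e-01/-3.554e+00) = 13.695043
iter 3: u=1.597184  f(a)=+3.448e-03  f'(a)=-3.475e+00  a ← 13.695043 − (+3.448e-03/-3.475e+00) = 13.696035
iter 4: u=1.597068  f(a)=+4.341e-07  f'(a)=-3.475e+00  a ← 13.696035 − (+4.341e-07/-3.475e+00) = 13.696035
iter 5: u=1.597068  f(a)=+1.421e-14  f'(a)=-3.475e+00  a ← 13.696035 − (+1.421e-14/-3.475e+00) = 13.696035
converged: |Δa| < 1e-12 after 5 iterations
sag = a·(cosh(S/(2a)) − 1) = 13.696035·(cosh(1.597068) − 1) = 21.509766
T_max/T_min = cosh(S/(2a)) = 2.570510

a=13.696 sag=21.510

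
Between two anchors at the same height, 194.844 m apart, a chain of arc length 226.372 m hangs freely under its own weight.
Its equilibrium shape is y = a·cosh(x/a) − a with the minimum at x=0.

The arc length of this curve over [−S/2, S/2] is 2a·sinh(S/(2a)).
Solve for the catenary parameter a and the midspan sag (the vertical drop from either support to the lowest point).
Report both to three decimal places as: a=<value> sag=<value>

seed: a₀ = √(S³/(24(L−S))) = √(194.844³/(24·31.528)) = 98.872775
iter 1: u=0.985327  f(a)=+1.566e+00  f'(a)=-7.019e-01  a ← 98.872775 − (+1.566e+00/-7.019e-01) = 101.104496
iter 2: u=0.963577  f(a)=+5.460e-02  f'(a)=-6.537e-01  a ← 101.104496 − (+5.460e-02/-6.537e-01) = 101.188025
iter 3: u=0.962782  f(a)=+7.166e-05  f'(a)=-6.520e-01  a ← 101.188025 − (+7.166e-05/-6.520e-01) = 101.188135
iter 4: u=0.962781  f(a)=+1.238e-10  f'(a)=-6.520e-01  a ← 101.188135 − (+1.238e-10/-6.520e-01) = 101.188135
iter 5: u=0.962781  f(a)=+0.000e+00  f'(a)=-6.520e-01  a ← 101.188135 − (+0.000e+00/-6.520e-01) = 101.188135
converged: |Δa| < 1e-12 after 5 iterations
sag = a·(cosh(S/(2a)) − 1) = 101.188135·(cosh(0.962781) − 1) = 50.634489
T_max/T_min = cosh(S/(2a)) = 1.500399

a=101.188 sag=50.634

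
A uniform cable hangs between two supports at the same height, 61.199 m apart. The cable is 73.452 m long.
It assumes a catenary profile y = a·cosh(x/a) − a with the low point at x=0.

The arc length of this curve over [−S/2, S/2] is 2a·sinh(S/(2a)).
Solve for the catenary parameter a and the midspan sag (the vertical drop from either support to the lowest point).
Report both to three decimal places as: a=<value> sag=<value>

a=28.721 sag=17.902

seed: a₀ = √(S³/(24(L−S))) = √(61.199³/(24·12.253)) = 27.918344
iter 1: u=1.096036  f(a)=+7.574e-01  f'(a)=-9.878e-01  a ← 27.918344 − (+7.574e-01/-9.878e-01) = 28.685040
iter 2: u=1.066741  f(a)=+3.232e-02  f'(a)=-9.052e-01  a ← 28.685040 − (+3.232e-02/-9.052e-01) = 28.720746
iter 3: u=1.065415  f(a)=+6.467e-05  f'(a)=-9.015e-01  a ← 28.720746 − (+6.467e-05/-9.015e-01) = 28.720818
iter 4: u=1.065412  f(a)=+2.600e-10  f'(a)=-9.015e-01  a ← 28.720818 − (+2.600e-10/-9.015e-01) = 28.720818
iter 5: u=1.065412  f(a)=+0.000e+00  f'(a)=-9.015e-01  a ← 28.720818 − (+0.000e+00/-9.015e-01) = 28.720818
converged: |Δa| < 1e-12 after 5 iterations
sag = a·(cosh(S/(2a)) − 1) = 28.720818·(cosh(1.065412) − 1) = 17.901971
T_max/T_min = cosh(S/(2a)) = 1.623310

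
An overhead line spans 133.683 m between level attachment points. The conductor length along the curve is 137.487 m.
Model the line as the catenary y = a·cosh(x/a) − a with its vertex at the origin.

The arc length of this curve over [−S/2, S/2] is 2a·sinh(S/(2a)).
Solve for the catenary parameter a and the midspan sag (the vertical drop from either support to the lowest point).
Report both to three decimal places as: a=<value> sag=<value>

a=162.452 sag=13.946

seed: a₀ = √(S³/(24(L−S))) = √(133.683³/(24·3.804)) = 161.766429
iter 1: u=0.413198  f(a)=+3.261e-02  f'(a)=-4.784e-02  a ← 161.766429 − (+3.261e-02/-4.784e-02) = 162.448004
iter 2: u=0.411464  f(a)=+2.072e-04  f'(a)=-4.723e-02  a ← 162.448004 − (+2.072e-04/-4.723e-02) = 162.452391
iter 3: u=0.411453  f(a)=+8.489e-09  f'(a)=-4.723e-02  a ← 162.452391 − (+8.489e-09/-4.723e-02) = 162.452391
iter 4: u=0.411453  f(a)=+2.842e-14  f'(a)=-4.723e-02  a ← 162.452391 − (+2.842e-14/-4.723e-02) = 162.452391
converged: |Δa| < 1e-12 after 4 iterations
sag = a·(cosh(S/(2a)) − 1) = 162.452391·(cosh(0.411453) − 1) = 13.946158
T_max/T_min = cosh(S/(2a)) = 1.085848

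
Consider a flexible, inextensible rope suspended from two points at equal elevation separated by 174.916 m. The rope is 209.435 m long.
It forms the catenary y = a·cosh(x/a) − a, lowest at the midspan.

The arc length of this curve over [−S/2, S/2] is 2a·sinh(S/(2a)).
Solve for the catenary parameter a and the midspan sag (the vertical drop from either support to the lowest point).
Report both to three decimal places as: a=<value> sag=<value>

seed: a₀ = √(S³/(24(L−S))) = √(174.916³/(24·34.519)) = 80.372890
iter 1: u=1.088153  f(a)=+2.102e+00  f'(a)=-9.651e-01  a ← 80.372890 − (+2.102e+00/-9.651e-01) = 82.551194
iter 2: u=1.059440  f(a)=+8.849e-02  f'(a)=-8.854e-01  a ← 82.551194 − (+8.849e-02/-8.854e-01) = 82.651146
iter 3: u=1.058158  f(a)=+1.721e-04  f'(a)=-8.819e-01  a ← 82.651146 − (+1.721e-04/-8.819e-01) = 82.651341
iter 4: u=1.058156  f(a)=+6.535e-10  f'(a)=-8.819e-01  a ← 82.651341 − (+6.535e-10/-8.819e-01) = 82.651341
iter 5: u=1.058156  f(a)=+0.000e+00  f'(a)=-8.819e-01  a ← 82.651341 − (+0.000e+00/-8.819e-01) = 82.651341
converged: |Δa| < 1e-12 after 5 iterations
sag = a·(cosh(S/(2a)) − 1) = 82.651341·(cosh(1.058156) − 1) = 50.754052
T_max/T_min = cosh(S/(2a)) = 1.614074

a=82.651 sag=50.754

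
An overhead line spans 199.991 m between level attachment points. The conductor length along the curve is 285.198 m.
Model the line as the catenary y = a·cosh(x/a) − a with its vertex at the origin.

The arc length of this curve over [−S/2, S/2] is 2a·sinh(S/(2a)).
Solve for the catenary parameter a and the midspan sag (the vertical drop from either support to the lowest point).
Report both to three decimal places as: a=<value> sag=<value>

a=66.202 sag=91.015

seed: a₀ = √(S³/(24(L−S))) = √(199.991³/(24·85.207)) = 62.542094
iter 1: u=1.598851  f(a)=+1.158e+01  f'(a)=-3.488e+00  a ← 62.542094 − (+1.158e+01/-3.488e+00) = 65.861393
iter 2: u=1.518272  f(a)=+9.856e-01  f'(a)=-2.917e+00  a ← 65.861393 − (+9.856e-01/-2.917e+00) = 66.199236
iter 3: u=1.510523  f(a)=+8.610e-03  f'(a)=-2.867e+00  a ← 66.199236 − (+8.610e-03/-2.867e+00) = 66.202240
iter 4: u=1.510455  f(a)=+6.699e-07  f'(a)=-2.866e+00  a ← 66.202240 − (+6.699e-07/-2.866e+00) = 66.202240
iter 5: u=1.510455  f(a)=+5.684e-14  f'(a)=-2.866e+00  a ← 66.202240 − (+5.684e-14/-2.866e+00) = 66.202240
converged: |Δa| < 1e-12 after 5 iterations
sag = a·(cosh(S/(2a)) − 1) = 66.202240·(cosh(1.510455) − 1) = 91.014844
T_max/T_min = cosh(S/(2a)) = 2.374800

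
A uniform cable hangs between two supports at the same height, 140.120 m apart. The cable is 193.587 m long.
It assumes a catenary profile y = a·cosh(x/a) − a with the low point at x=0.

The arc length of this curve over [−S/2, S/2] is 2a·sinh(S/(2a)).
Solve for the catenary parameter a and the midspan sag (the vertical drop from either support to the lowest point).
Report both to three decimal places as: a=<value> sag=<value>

seed: a₀ = √(S³/(24(L−S))) = √(140.120³/(24·53.467)) = 46.302204
iter 1: u=1.513103  f(a)=+6.465e+00  f'(a)=-2.883e+00  a ← 46.302204 − (+6.465e+00/-2.883e+00) = 48.544410
iter 2: u=1.443215  f(a)=+4.993e-01  f'(a)=-2.454e+00  a ← 48.544410 − (+4.993e-01/-2.454e+00) = 48.747890
iter 3: u=1.437190  f(a)=+3.529e-03  f'(a)=-2.419e+00  a ← 48.747890 − (+3.529e-03/-2.419e+00) = 48.749349
iter 4: u=1.437147  f(a)=+1.790e-07  f'(a)=-2.419e+00  a ← 48.749349 − (+1.790e-07/-2.419e+00) = 48.749349
iter 5: u=1.437147  f(a)=+0.000e+00  f'(a)=-2.419e+00  a ← 48.749349 − (+0.000e+00/-2.419e+00) = 48.749349
converged: |Δa| < 1e-12 after 5 iterations
sag = a·(cosh(S/(2a)) − 1) = 48.749349·(cosh(1.437147) − 1) = 59.627220
T_max/T_min = cosh(S/(2a)) = 2.223139

a=48.749 sag=59.627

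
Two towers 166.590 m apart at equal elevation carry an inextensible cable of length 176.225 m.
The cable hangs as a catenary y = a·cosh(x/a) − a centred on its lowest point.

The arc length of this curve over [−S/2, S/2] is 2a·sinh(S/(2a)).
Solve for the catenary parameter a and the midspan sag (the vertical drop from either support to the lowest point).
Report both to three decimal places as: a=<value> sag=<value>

a=142.608 sag=25.025

seed: a₀ = √(S³/(24(L−S))) = √(166.590³/(24·9.635)) = 141.397559
iter 1: u=0.589084  f(a)=+1.686e-01  f'(a)=-1.411e-01  a ← 141.397559 − (+1.686e-01/-1.411e-01) = 142.592454
iter 2: u=0.584147  f(a)=+2.161e-03  f'(a)=-1.375e-01  a ← 142.592454 − (+2.161e-03/-1.375e-01) = 142.608171
iter 3: u=0.584083  f(a)=+3.652e-07  f'(a)=-1.374e-01  a ← 142.608171 − (+3.652e-07/-1.374e-01) = 142.608173
iter 4: u=0.584083  f(a)=+5.684e-14  f'(a)=-1.374e-01  a ← 142.608173 − (+5.684e-14/-1.374e-01) = 142.608173
converged: |Δa| < 1e-12 after 4 iterations
sag = a·(cosh(S/(2a)) − 1) = 142.608173·(cosh(0.584083) − 1) = 25.025068
T_max/T_min = cosh(S/(2a)) = 1.175481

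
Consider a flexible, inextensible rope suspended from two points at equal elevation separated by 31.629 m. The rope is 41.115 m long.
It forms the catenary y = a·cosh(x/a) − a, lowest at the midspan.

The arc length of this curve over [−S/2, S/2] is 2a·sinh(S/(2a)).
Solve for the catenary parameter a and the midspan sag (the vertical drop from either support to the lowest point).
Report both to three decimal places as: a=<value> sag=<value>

seed: a₀ = √(S³/(24(L−S))) = √(31.629³/(24·9.486)) = 11.789110
iter 1: u=1.341450  f(a)=+8.910e-01  f'(a)=-1.918e+00  a ← 11.789110 − (+8.910e-01/-1.918e+00) = 12.253625
iter 2: u=1.290598  f(a)=+5.537e-02  f'(a)=-1.686e+00  a ← 12.253625 − (+5.537e-02/-1.686e+00) = 12.286456
iter 3: u=1.287149  f(a)=+2.451e-04  f'(a)=-1.672e+00  a ← 12.286456 − (+2.451e-04/-1.672e+00) = 12.286603
iter 4: u=1.287134  f(a)=+4.852e-09  f'(a)=-1.671e+00  a ← 12.286603 − (+4.852e-09/-1.671e+00) = 12.286603
iter 5: u=1.287134  f(a)=+7.105e-15  f'(a)=-1.671e+00  a ← 12.286603 − (+7.105e-15/-1.671e+00) = 12.286603
converged: |Δa| < 1e-12 after 5 iterations
sag = a·(cosh(S/(2a)) − 1) = 12.286603·(cosh(1.287134) − 1) = 11.662748
T_max/T_min = cosh(S/(2a)) = 1.949225

a=12.287 sag=11.663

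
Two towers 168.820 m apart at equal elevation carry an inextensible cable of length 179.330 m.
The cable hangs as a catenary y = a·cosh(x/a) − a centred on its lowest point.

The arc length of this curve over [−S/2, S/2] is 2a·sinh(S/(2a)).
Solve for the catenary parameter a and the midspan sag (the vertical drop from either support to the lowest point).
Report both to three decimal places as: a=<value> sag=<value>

seed: a₀ = √(S³/(24(L−S))) = √(168.820³/(24·10.510)) = 138.111189
iter 1: u=0.611174  f(a)=+1.980e-01  f'(a)=-1.580e-01  a ← 138.111189 − (+1.980e-01/-1.580e-01) = 139.364987
iter 2: u=0.605676  f(a)=+2.729e-03  f'(a)=-1.536e-01  a ← 139.364987 − (+2.729e-03/-1.536e-01) = 139.382752
iter 3: u=0.605599  f(a)=+5.344e-07  f'(a)=-1.536e-01  a ← 139.382752 − (+5.344e-07/-1.536e-01) = 139.382756
iter 4: u=0.605599  f(a)=+2.842e-14  f'(a)=-1.536e-01  a ← 139.382756 − (+2.842e-14/-1.536e-01) = 139.382756
converged: |Δa| < 1e-12 after 4 iterations
sag = a·(cosh(S/(2a)) − 1) = 139.382756·(cosh(0.605599) − 1) = 26.350056
T_max/T_min = cosh(S/(2a)) = 1.189048

a=139.383 sag=26.350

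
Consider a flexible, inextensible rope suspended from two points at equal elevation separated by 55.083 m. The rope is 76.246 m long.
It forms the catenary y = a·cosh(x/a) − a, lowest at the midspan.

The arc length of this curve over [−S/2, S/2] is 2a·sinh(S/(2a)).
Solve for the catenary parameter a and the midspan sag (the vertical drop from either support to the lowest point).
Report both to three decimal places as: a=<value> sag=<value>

seed: a₀ = √(S³/(24(L−S))) = √(55.083³/(24·21.163)) = 18.139785
iter 1: u=1.518293  f(a)=+2.578e+00  f'(a)=-2.917e+00  a ← 18.139785 − (+2.578e+00/-2.917e+00) = 19.023275
iter 2: u=1.447779  f(a)=+2.003e-01  f'(a)=-2.480e+00  a ← 19.023275 − (+2.003e-01/-2.480e+00) = 19.104025
iter 3: u=1.441660  f(a)=+1.434e-03  f'(a)=-2.445e+00  a ← 19.104025 − (+1.434e-03/-2.445e+00) = 19.104612
iter 4: u=1.441615  f(a)=+7.472e-08  f'(a)=-2.444e+00  a ← 19.104612 − (+7.472e-08/-2.444e+00) = 19.104612
iter 5: u=1.441615  f(a)=+1.421e-14  f'(a)=-2.444e+00  a ← 19.104612 − (+1.421e-14/-2.444e+00) = 19.104612
converged: |Δa| < 1e-12 after 5 iterations
sag = a·(cosh(S/(2a)) − 1) = 19.104612·(cosh(1.441615) − 1) = 23.537496
T_max/T_min = cosh(S/(2a)) = 2.232032

a=19.105 sag=23.537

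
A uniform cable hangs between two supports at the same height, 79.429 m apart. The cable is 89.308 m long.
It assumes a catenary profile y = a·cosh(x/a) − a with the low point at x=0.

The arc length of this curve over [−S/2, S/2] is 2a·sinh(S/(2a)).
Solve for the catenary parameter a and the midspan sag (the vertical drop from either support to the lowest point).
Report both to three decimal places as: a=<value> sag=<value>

seed: a₀ = √(S³/(24(L−S))) = √(79.429³/(24·9.879)) = 45.973390
iter 1: u=0.863858  f(a)=+3.752e-01  f'(a)=-4.627e-01  a ← 45.973390 − (+3.752e-01/-4.627e-01) = 46.784329
iter 2: u=0.848885  f(a)=+1.016e-02  f'(a)=-4.380e-01  a ← 46.784329 − (+1.016e-02/-4.380e-01) = 46.807524
iter 3: u=0.848464  f(a)=+7.905e-06  f'(a)=-4.373e-01  a ← 46.807524 − (+7.905e-06/-4.373e-01) = 46.807542
iter 4: u=0.848464  f(a)=+4.789e-12  f'(a)=-4.373e-01  a ← 46.807542 − (+4.789e-12/-4.373e-01) = 46.807542
converged: |Δa| < 1e-12 after 4 iterations
sag = a·(cosh(S/(2a)) − 1) = 46.807542·(cosh(0.848464) − 1) = 17.883460
T_max/T_min = cosh(S/(2a)) = 1.382064

a=46.808 sag=17.883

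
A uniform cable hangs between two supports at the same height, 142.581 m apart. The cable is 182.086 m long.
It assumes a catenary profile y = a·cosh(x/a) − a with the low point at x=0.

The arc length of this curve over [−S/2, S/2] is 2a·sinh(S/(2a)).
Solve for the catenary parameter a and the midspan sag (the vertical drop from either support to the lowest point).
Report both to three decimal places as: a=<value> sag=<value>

seed: a₀ = √(S³/(24(L−S))) = √(142.581³/(24·39.505)) = 55.291813
iter 1: u=1.289350  f(a)=+3.417e+00  f'(a)=-1.681e+00  a ← 55.291813 − (+3.417e+00/-1.681e+00) = 57.324288
iter 2: u=1.243635  f(a)=+1.974e-01  f'(a)=-1.492e+00  a ← 57.324288 − (+1.974e-01/-1.492e+00) = 57.456624
iter 3: u=1.240771  f(a)=+7.487e-04  f'(a)=-1.481e+00  a ← 57.456624 − (+7.487e-04/-1.481e+00) = 57.457130
iter 4: u=1.240760  f(a)=+1.086e-08  f'(a)=-1.481e+00  a ← 57.457130 − (+1.086e-08/-1.481e+00) = 57.457130
iter 5: u=1.240760  f(a)=+0.000e+00  f'(a)=-1.481e+00  a ← 57.457130 − (+0.000e+00/-1.481e+00) = 57.457130
converged: |Δa| < 1e-12 after 5 iterations
sag = a·(cosh(S/(2a)) − 1) = 57.457130·(cosh(1.240760) − 1) = 50.200427
T_max/T_min = cosh(S/(2a)) = 1.873702

a=57.457 sag=50.200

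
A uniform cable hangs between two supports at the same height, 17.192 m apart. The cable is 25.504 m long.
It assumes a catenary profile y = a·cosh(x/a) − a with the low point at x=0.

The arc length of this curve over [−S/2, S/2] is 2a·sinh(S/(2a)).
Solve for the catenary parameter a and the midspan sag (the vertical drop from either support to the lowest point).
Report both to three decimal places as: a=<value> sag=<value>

seed: a₀ = √(S³/(24(L−S))) = √(17.192³/(24·8.312)) = 5.046976
iter 1: u=1.703198  f(a)=+1.292e+00  f'(a)=-4.354e+00  a ← 5.046976 − (+1.292e+00/-4.354e+00) = 5.343798
iter 2: u=1.608594  f(a)=+1.228e-01  f'(a)=-3.563e+00  a ← 5.343798 − (+1.228e-01/-3.563e+00) = 5.378262
iter 3: u=1.598286  f(a)=+1.365e-03  f'(a)=-3.484e+00  a ← 5.378262 − (+1.365e-03/-3.484e+00) = 5.378654
iter 4: u=1.598169  f(a)=+1.729e-07  f'(a)=-3.483e+00  a ← 5.378654 − (+1.729e-07/-3.483e+00) = 5.378654
iter 5: u=1.598169  f(a)=+0.000e+00  f'(a)=-3.483e+00  a ← 5.378654 − (+0.000e+00/-3.483e+00) = 5.378654
converged: |Δa| < 1e-12 after 5 iterations
sag = a·(cosh(S/(2a)) − 1) = 5.378654·(cosh(1.598169) − 1) = 8.461267
T_max/T_min = cosh(S/(2a)) = 2.573120

a=5.379 sag=8.461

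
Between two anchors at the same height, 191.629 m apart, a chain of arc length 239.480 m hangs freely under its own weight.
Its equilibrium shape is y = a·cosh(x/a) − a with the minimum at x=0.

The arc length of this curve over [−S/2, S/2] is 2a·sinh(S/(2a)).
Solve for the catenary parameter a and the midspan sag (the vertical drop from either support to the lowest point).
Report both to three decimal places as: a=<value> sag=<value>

seed: a₀ = √(S³/(24(L−S))) = √(191.629³/(24·47.851)) = 78.278180
iter 1: u=1.224026  f(a)=+3.715e+00  f'(a)=-1.416e+00  a ← 78.278180 − (+3.715e+00/-1.416e+00) = 80.902193
iter 2: u=1.184325  f(a)=+1.950e-01  f'(a)=-1.271e+00  a ← 80.902193 − (+1.950e-01/-1.271e+00) = 81.055633
iter 3: u=1.182083  f(a)=+6.029e-04  f'(a)=-1.263e+00  a ← 81.055633 − (+6.029e-04/-1.263e+00) = 81.056111
iter 4: u=1.182076  f(a)=+5.805e-09  f'(a)=-1.263e+00  a ← 81.056111 − (+5.805e-09/-1.263e+00) = 81.056111
iter 5: u=1.182076  f(a)=+0.000e+00  f'(a)=-1.263e+00  a ← 81.056111 − (+0.000e+00/-1.263e+00) = 81.056111
converged: |Δa| < 1e-12 after 5 iterations
sag = a·(cosh(S/(2a)) − 1) = 81.056111·(cosh(1.182076) − 1) = 63.539051
T_max/T_min = cosh(S/(2a)) = 1.783890

a=81.056 sag=63.539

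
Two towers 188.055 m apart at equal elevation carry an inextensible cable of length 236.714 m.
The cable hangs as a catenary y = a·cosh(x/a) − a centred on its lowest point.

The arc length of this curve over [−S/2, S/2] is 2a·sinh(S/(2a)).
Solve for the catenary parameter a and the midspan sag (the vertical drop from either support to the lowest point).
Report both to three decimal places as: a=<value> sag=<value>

a=78.234 sag=63.642

seed: a₀ = √(S³/(24(L−S))) = √(188.055³/(24·48.659)) = 75.464051
iter 1: u=1.245991  f(a)=+3.920e+00  f'(a)=-1.501e+00  a ← 75.464051 − (+3.920e+00/-1.501e+00) = 78.075119
iter 2: u=1.204321  f(a)=+2.126e-01  f'(a)=-1.342e+00  a ← 78.075119 − (+2.126e-01/-1.342e+00) = 78.233517
iter 3: u=1.201883  f(a)=+7.051e-04  f'(a)=-1.333e+00  a ← 78.233517 − (+7.051e-04/-1.333e+00) = 78.234046
iter 4: u=1.201874  f(a)=+7.810e-09  f'(a)=-1.333e+00  a ← 78.234046 − (+7.810e-09/-1.333e+00) = 78.234046
iter 5: u=1.201874  f(a)=-2.842e-14  f'(a)=-1.333e+00  a ← 78.234046 − (-2.842e-14/-1.333e+00) = 78.234046
converged: |Δa| < 1e-12 after 5 iterations
sag = a·(cosh(S/(2a)) − 1) = 78.234046·(cosh(1.201874) − 1) = 63.642469
T_max/T_min = cosh(S/(2a)) = 1.813488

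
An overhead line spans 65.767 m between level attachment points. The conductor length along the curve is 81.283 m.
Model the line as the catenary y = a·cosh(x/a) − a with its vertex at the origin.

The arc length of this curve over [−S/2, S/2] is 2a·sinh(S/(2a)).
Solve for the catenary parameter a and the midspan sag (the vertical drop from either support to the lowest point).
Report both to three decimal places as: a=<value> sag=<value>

a=28.568 sag=21.110

seed: a₀ = √(S³/(24(L−S))) = √(65.767³/(24·15.516)) = 27.638632
iter 1: u=1.189766  f(a)=+1.136e+00  f'(a)=-1.290e+00  a ← 27.638632 − (+1.136e+00/-1.290e+00) = 28.519224
iter 2: u=1.153029  f(a)=+5.655e-02  f'(a)=-1.164e+00  a ← 28.519224 − (+5.655e-02/-1.164e+00) = 28.567786
iter 3: u=1.151069  f(a)=+1.564e-04  f'(a)=-1.158e+00  a ← 28.567786 − (+1.564e-04/-1.158e+00) = 28.567921
iter 4: u=1.151064  f(a)=+1.203e-09  f'(a)=-1.158e+00  a ← 28.567921 − (+1.203e-09/-1.158e+00) = 28.567921
iter 5: u=1.151064  f(a)=+0.000e+00  f'(a)=-1.158e+00  a ← 28.567921 − (+0.000e+00/-1.158e+00) = 28.567921
converged: |Δa| < 1e-12 after 5 iterations
sag = a·(cosh(S/(2a)) − 1) = 28.567921·(cosh(1.151064) − 1) = 21.109615
T_max/T_min = cosh(S/(2a)) = 1.738927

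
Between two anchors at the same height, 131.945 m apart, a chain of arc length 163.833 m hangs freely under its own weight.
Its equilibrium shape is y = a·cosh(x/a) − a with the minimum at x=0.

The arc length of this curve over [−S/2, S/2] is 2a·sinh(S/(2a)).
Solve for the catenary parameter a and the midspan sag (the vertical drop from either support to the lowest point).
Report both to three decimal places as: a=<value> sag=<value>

seed: a₀ = √(S³/(24(L−S))) = √(131.945³/(24·31.888)) = 54.786070
iter 1: u=1.204184  f(a)=+2.393e+00  f'(a)=-1.342e+00  a ← 54.786070 − (+2.393e+00/-1.342e+00) = 56.569715
iter 2: u=1.166216  f(a)=+1.219e-01  f'(a)=-1.208e+00  a ← 56.569715 − (+1.219e-01/-1.208e+00) = 56.670554
iter 3: u=1.164141  f(a)=+3.533e-04  f'(a)=-1.201e+00  a ← 56.670554 − (+3.533e-04/-1.201e+00) = 56.670848
iter 4: u=1.164135  f(a)=+2.990e-09  f'(a)=-1.201e+00  a ← 56.670848 − (+2.990e-09/-1.201e+00) = 56.670848
iter 5: u=1.164135  f(a)=+2.842e-14  f'(a)=-1.201e+00  a ← 56.670848 − (+2.842e-14/-1.201e+00) = 56.670848
converged: |Δa| < 1e-12 after 5 iterations
sag = a·(cosh(S/(2a)) − 1) = 56.670848·(cosh(1.164135) − 1) = 42.937876
T_max/T_min = cosh(S/(2a)) = 1.757671

a=56.671 sag=42.938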